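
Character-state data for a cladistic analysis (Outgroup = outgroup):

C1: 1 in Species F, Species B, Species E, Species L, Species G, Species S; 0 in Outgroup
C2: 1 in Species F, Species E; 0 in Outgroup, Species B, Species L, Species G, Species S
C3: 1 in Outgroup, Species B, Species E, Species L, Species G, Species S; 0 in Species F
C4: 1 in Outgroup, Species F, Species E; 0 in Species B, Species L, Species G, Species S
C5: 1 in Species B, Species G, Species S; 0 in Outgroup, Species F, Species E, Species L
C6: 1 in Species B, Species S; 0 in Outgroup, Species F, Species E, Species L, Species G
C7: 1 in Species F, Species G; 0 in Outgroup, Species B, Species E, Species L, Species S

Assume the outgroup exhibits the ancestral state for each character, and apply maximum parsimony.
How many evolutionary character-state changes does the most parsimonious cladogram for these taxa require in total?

8

Character polarity is set by the outgroup: the derived state is whichever differs from the outgroup's state, so for C3, C4 the derived state is '0', and for the remaining characters it is '1'.
All ingroup taxa share the derived state '1' for C1; it defines the ingroup but does not resolve relationships within it.
Only Species E and Species F show the derived state '1' for C2, supporting them as a clade.
C3: derived state '0' in Species F only — an autapomorphy, so it tells us nothing about relationships among taxa.
Only Species B, Species G, Species L, and Species S show the derived state '0' for C4, supporting them as a clade.
C5: derived state '1' in Species B, Species G, and Species S only — synapomorphy for {Species B, Species G, Species S}.
C6: derived state '1' in Species B and Species S only — synapomorphy for {Species B, Species S}.
C7 (state '1') occurs in Species F and Species G but conflicts with the nesting implied by the other characters — most parsimoniously interpreted as homoplasy.
Most parsimonious ingroup topology: ((Species F,Species E),(((Species B,Species S),Species G),Species L)).
Changes per character on this tree: C1: 1; C2: 1; C3: 1; C4: 1; C5: 1; C6: 1; C7: 2.
Total = 8.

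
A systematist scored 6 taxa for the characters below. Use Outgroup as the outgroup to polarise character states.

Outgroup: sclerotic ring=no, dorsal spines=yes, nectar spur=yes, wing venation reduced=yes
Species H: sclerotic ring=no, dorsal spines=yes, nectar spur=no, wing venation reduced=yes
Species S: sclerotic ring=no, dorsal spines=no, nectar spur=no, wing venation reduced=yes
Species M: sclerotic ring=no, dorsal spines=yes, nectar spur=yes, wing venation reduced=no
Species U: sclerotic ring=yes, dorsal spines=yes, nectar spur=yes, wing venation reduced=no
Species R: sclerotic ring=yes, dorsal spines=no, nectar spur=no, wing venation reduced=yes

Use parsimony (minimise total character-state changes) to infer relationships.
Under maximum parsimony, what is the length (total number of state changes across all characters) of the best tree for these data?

5

Character polarity is set by the outgroup: the derived state is whichever differs from the outgroup's state, so for dorsal spines, nectar spur, wing venation reduced the derived state is 'no', and for the remaining characters it is 'yes'.
sclerotic ring groups Species R and Species U, which is incompatible with the clades supported by the remaining characters; treating it as convergent (homoplasy) costs fewer steps than any alternative tree.
Only Species R and Species S show the derived state 'no' for dorsal spines, supporting them as a clade.
nectar spur: derived state 'no' in Species H, Species R, and Species S only — synapomorphy for {Species H, Species R, Species S}.
wing venation reduced: derived state 'no' in Species M and Species U only — synapomorphy for {Species M, Species U}.
Most parsimonious ingroup topology: ((Species H,(Species S,Species R)),(Species M,Species U)).
Changes per character on this tree: sclerotic ring: 2; dorsal spines: 1; nectar spur: 1; wing venation reduced: 1.
Total = 5.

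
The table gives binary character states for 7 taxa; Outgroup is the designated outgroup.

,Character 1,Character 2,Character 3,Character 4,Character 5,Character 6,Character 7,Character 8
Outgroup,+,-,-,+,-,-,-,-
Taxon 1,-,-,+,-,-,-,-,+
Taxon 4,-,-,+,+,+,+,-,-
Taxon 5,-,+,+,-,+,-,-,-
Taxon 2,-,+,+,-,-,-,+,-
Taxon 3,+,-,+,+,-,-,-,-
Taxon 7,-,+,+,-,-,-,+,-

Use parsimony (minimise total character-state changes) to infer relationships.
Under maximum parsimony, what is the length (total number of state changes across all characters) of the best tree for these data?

Character polarity is set by the outgroup: the derived state is whichever differs from the outgroup's state, so for Character 1, Character 4 the derived state is '-', and for the remaining characters it is '+'.
Character 1: derived state '-' in Taxon 1, Taxon 2, Taxon 4, Taxon 5, and Taxon 7 only — synapomorphy for {Taxon 1, Taxon 2, Taxon 4, Taxon 5, Taxon 7}.
Only Taxon 2, Taxon 5, and Taxon 7 show the derived state '+' for Character 2, supporting them as a clade.
Character 3 (derived state '+') is shared by all ingroup taxa — unites the whole ingroup.
Character 4: derived state '-' in Taxon 1, Taxon 2, Taxon 5, and Taxon 7 only — synapomorphy for {Taxon 1, Taxon 2, Taxon 5, Taxon 7}.
Character 5 groups Taxon 4 and Taxon 5, which is incompatible with the clades supported by the remaining characters; treating it as convergent (homoplasy) costs fewer steps than any alternative tree.
Character 6 (derived state '+') is unique to Taxon 4 (autapomorphy; uninformative for grouping).
Only Taxon 2 and Taxon 7 show the derived state '+' for Character 7, supporting them as a clade.
Character 8: derived state '+' in Taxon 1 only — an autapomorphy, so it tells us nothing about relationships among taxa.
Most parsimonious ingroup topology: (((Taxon 1,(Taxon 5,(Taxon 2,Taxon 7))),Taxon 4),Taxon 3).
Changes per character on this tree: Character 1: 1; Character 2: 1; Character 3: 1; Character 4: 1; Character 5: 2; Character 6: 1; Character 7: 1; Character 8: 1.
Total = 9.

9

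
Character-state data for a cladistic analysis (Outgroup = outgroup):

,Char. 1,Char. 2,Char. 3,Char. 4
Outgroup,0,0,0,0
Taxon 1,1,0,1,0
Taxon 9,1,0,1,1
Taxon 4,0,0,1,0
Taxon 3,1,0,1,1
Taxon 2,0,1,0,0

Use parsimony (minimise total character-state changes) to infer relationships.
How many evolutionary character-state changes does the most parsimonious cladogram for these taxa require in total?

The outgroup has state '0' for every character, so '1' is the derived state throughout.
Char. 1 (derived state '1') is shared by Taxon 1, Taxon 3, and Taxon 9 — a synapomorphy uniting that clade.
Char. 2 (derived state '1') is unique to Taxon 2 (autapomorphy; uninformative for grouping).
Char. 3: derived state '1' in Taxon 1, Taxon 3, Taxon 4, and Taxon 9 only — synapomorphy for {Taxon 1, Taxon 3, Taxon 4, Taxon 9}.
Char. 4 (derived state '1') is shared by Taxon 3 and Taxon 9 — a synapomorphy uniting that clade.
Most parsimonious ingroup topology: (((Taxon 1,(Taxon 9,Taxon 3)),Taxon 4),Taxon 2).
Changes per character on this tree: Char. 1: 1; Char. 2: 1; Char. 3: 1; Char. 4: 1.
Total = 4.

4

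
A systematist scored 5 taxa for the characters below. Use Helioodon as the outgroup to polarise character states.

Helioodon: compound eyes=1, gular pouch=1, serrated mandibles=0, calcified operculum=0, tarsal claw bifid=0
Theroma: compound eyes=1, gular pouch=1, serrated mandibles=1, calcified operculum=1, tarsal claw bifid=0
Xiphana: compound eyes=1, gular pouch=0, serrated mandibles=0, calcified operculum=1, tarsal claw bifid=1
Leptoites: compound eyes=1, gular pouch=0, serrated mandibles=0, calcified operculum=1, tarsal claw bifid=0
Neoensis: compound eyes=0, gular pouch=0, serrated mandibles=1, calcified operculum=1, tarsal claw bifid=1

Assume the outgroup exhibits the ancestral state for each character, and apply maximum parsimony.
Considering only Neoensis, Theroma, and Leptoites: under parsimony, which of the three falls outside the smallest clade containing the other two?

Theroma

Character polarity is set by the outgroup: the derived state is whichever differs from the outgroup's state, so for compound eyes, gular pouch the derived state is '0', and for the remaining characters it is '1'.
compound eyes: derived state '0' in Neoensis only — an autapomorphy, so it tells us nothing about relationships among taxa.
Only Leptoites, Neoensis, and Xiphana show the derived state '0' for gular pouch, supporting them as a clade.
serrated mandibles groups Neoensis and Theroma, which is incompatible with the clades supported by the remaining characters; treating it as convergent (homoplasy) costs fewer steps than any alternative tree.
calcified operculum (derived state '1') is shared by all ingroup taxa — unites the whole ingroup.
Only Neoensis and Xiphana show the derived state '1' for tarsal claw bifid, supporting them as a clade.
Most parsimonious ingroup topology: (Theroma,((Xiphana,Neoensis),Leptoites)).
Leptoites and Neoensis share a more recent common ancestor with each other than either does with Theroma, so Theroma is the least closely related of the three.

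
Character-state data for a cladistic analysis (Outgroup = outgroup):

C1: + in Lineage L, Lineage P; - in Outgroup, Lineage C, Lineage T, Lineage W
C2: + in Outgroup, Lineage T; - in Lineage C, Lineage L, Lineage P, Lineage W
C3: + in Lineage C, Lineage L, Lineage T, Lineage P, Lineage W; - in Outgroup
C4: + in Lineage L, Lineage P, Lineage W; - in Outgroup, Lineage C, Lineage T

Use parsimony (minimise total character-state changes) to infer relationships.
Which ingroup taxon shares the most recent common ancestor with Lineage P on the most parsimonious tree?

Character polarity is set by the outgroup: the derived state is whichever differs from the outgroup's state, so for C2 the derived state is '-', and for the remaining characters it is '+'.
C1: derived state '+' in Lineage L and Lineage P only — synapomorphy for {Lineage L, Lineage P}.
C2: derived state '-' in Lineage C, Lineage L, Lineage P, and Lineage W only — synapomorphy for {Lineage C, Lineage L, Lineage P, Lineage W}.
C3 (derived state '+') is shared by all ingroup taxa — unites the whole ingroup.
C4 (derived state '+') is shared by Lineage L, Lineage P, and Lineage W — a synapomorphy uniting that clade.
Most parsimonious ingroup topology: ((Lineage C,((Lineage L,Lineage P),Lineage W)),Lineage T).
Lineage P and Lineage L form a cherry on this tree, so they are sister taxa.

Lineage L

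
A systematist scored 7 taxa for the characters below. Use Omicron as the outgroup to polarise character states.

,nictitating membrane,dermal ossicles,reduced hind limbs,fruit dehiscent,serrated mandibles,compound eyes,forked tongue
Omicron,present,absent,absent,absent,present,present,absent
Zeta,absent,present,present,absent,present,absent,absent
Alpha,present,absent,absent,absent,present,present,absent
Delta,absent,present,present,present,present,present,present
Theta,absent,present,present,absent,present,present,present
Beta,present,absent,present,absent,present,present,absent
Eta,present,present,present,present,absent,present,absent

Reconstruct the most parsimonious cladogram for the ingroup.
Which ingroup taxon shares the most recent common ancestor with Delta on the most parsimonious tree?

Theta

Character polarity is set by the outgroup: the derived state is whichever differs from the outgroup's state, so for nictitating membrane, serrated mandibles, compound eyes the derived state is 'absent', and for the remaining characters it is 'present'.
nictitating membrane (derived state 'absent') is shared by Delta, Theta, and Zeta — a synapomorphy uniting that clade.
Only Delta, Eta, Theta, and Zeta show the derived state 'present' for dermal ossicles, supporting them as a clade.
reduced hind limbs: derived state 'present' in Beta, Delta, Eta, Theta, and Zeta only — synapomorphy for {Beta, Delta, Eta, Theta, Zeta}.
fruit dehiscent (state 'present') occurs in Delta and Eta but conflicts with the nesting implied by the other characters — most parsimoniously interpreted as homoplasy.
serrated mandibles: derived state 'absent' in Eta only — an autapomorphy, so it tells us nothing about relationships among taxa.
compound eyes: derived state 'absent' in Zeta only — an autapomorphy, so it tells us nothing about relationships among taxa.
forked tongue (derived state 'present') is shared by Delta and Theta — a synapomorphy uniting that clade.
Most parsimonious ingroup topology: ((((Zeta,(Delta,Theta)),Eta),Beta),Alpha).
Delta and Theta form a cherry on this tree, so they are sister taxa.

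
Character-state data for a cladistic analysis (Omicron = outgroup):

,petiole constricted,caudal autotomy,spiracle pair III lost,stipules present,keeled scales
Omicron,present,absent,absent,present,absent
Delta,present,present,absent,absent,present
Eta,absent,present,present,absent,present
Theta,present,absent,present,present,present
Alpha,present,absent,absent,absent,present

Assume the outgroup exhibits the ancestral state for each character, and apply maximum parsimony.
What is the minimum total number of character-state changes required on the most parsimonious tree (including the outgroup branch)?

6

Character polarity is set by the outgroup: the derived state is whichever differs from the outgroup's state, so for petiole constricted, stipules present the derived state is 'absent', and for the remaining characters it is 'present'.
petiole constricted: derived state 'absent' in Eta only — an autapomorphy, so it tells us nothing about relationships among taxa.
Only Delta and Eta show the derived state 'present' for caudal autotomy, supporting them as a clade.
spiracle pair III lost (state 'present') occurs in Eta and Theta but conflicts with the nesting implied by the other characters — most parsimoniously interpreted as homoplasy.
stipules present: derived state 'absent' in Alpha, Delta, and Eta only — synapomorphy for {Alpha, Delta, Eta}.
All ingroup taxa share the derived state 'present' for keeled scales; it defines the ingroup but does not resolve relationships within it.
Most parsimonious ingroup topology: (((Delta,Eta),Alpha),Theta).
Changes per character on this tree: petiole constricted: 1; caudal autotomy: 1; spiracle pair III lost: 2; stipules present: 1; keeled scales: 1.
Total = 6.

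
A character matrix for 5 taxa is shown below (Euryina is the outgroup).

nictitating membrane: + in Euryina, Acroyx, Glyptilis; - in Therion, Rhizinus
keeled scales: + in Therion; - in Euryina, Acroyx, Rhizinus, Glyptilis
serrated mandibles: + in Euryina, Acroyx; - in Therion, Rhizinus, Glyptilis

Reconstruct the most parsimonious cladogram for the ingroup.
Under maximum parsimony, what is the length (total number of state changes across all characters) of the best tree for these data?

3

Character polarity is set by the outgroup: the derived state is whichever differs from the outgroup's state, so for nictitating membrane, serrated mandibles the derived state is '-', and for the remaining characters it is '+'.
nictitating membrane (derived state '-') is shared by Rhizinus and Therion — a synapomorphy uniting that clade.
keeled scales (derived state '+') is unique to Therion (autapomorphy; uninformative for grouping).
serrated mandibles: derived state '-' in Glyptilis, Rhizinus, and Therion only — synapomorphy for {Glyptilis, Rhizinus, Therion}.
Most parsimonious ingroup topology: (Acroyx,((Rhizinus,Therion),Glyptilis)).
Changes per character on this tree: nictitating membrane: 1; keeled scales: 1; serrated mandibles: 1.
Total = 3.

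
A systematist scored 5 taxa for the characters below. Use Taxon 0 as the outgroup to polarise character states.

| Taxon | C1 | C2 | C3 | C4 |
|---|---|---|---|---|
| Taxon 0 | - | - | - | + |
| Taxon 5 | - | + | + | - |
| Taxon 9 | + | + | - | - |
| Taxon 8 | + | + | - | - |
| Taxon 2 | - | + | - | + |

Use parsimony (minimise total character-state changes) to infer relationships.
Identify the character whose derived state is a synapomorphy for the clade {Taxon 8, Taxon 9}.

Character polarity is set by the outgroup: the derived state is whichever differs from the outgroup's state, so for C4 the derived state is '-', and for the remaining characters it is '+'.
C1 (derived state '+') is shared by Taxon 8 and Taxon 9 — a synapomorphy uniting that clade.
All ingroup taxa share the derived state '+' for C2; it defines the ingroup but does not resolve relationships within it.
C3 (derived state '+') is unique to Taxon 5 (autapomorphy; uninformative for grouping).
C4: derived state '-' in Taxon 5, Taxon 8, and Taxon 9 only — synapomorphy for {Taxon 5, Taxon 8, Taxon 9}.
Most parsimonious ingroup topology: ((Taxon 5,(Taxon 9,Taxon 8)),Taxon 2).
The clade {Taxon 8, Taxon 9} is supported by C1: its derived state '+' occurs in exactly those taxa and in no other taxon (including the outgroup).

C1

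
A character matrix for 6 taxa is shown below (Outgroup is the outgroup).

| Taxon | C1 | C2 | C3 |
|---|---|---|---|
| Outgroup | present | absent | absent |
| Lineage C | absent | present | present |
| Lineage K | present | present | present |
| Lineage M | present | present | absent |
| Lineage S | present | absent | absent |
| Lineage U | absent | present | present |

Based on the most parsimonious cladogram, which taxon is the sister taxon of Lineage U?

Lineage C

Character polarity is set by the outgroup: the derived state is whichever differs from the outgroup's state, so for C1 the derived state is 'absent', and for the remaining characters it is 'present'.
Only Lineage C and Lineage U show the derived state 'absent' for C1, supporting them as a clade.
C2: derived state 'present' in Lineage C, Lineage K, Lineage M, and Lineage U only — synapomorphy for {Lineage C, Lineage K, Lineage M, Lineage U}.
C3 (derived state 'present') is shared by Lineage C, Lineage K, and Lineage U — a synapomorphy uniting that clade.
Most parsimonious ingroup topology: ((((Lineage C,Lineage U),Lineage K),Lineage M),Lineage S).
Lineage U and Lineage C form a cherry on this tree, so they are sister taxa.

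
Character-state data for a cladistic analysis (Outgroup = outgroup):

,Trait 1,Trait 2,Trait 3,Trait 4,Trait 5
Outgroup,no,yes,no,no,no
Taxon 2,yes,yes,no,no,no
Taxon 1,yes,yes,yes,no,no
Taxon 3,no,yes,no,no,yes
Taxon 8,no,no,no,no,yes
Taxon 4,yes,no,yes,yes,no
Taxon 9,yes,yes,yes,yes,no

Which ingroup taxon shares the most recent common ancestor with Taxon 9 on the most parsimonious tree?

Taxon 4

Character polarity is set by the outgroup: the derived state is whichever differs from the outgroup's state, so for Trait 2 the derived state is 'no', and for the remaining characters it is 'yes'.
Only Taxon 1, Taxon 2, Taxon 4, and Taxon 9 show the derived state 'yes' for Trait 1, supporting them as a clade.
Trait 2 groups Taxon 4 and Taxon 8, which is incompatible with the clades supported by the remaining characters; treating it as convergent (homoplasy) costs fewer steps than any alternative tree.
Trait 3: derived state 'yes' in Taxon 1, Taxon 4, and Taxon 9 only — synapomorphy for {Taxon 1, Taxon 4, Taxon 9}.
Trait 4 (derived state 'yes') is shared by Taxon 4 and Taxon 9 — a synapomorphy uniting that clade.
Trait 5: derived state 'yes' in Taxon 3 and Taxon 8 only — synapomorphy for {Taxon 3, Taxon 8}.
Most parsimonious ingroup topology: ((Taxon 2,(Taxon 1,(Taxon 4,Taxon 9))),(Taxon 3,Taxon 8)).
Taxon 9 and Taxon 4 form a cherry on this tree, so they are sister taxa.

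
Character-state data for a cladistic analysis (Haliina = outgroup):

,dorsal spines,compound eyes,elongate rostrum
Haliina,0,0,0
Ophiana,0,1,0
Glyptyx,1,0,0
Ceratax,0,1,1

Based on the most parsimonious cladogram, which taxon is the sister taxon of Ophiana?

Ceratax

The outgroup has state '0' for every character, so '1' is the derived state throughout.
dorsal spines (derived state '1') is unique to Glyptyx (autapomorphy; uninformative for grouping).
Only Ceratax and Ophiana show the derived state '1' for compound eyes, supporting them as a clade.
elongate rostrum: derived state '1' in Ceratax only — an autapomorphy, so it tells us nothing about relationships among taxa.
Most parsimonious ingroup topology: ((Ophiana,Ceratax),Glyptyx).
Ophiana and Ceratax form a cherry on this tree, so they are sister taxa.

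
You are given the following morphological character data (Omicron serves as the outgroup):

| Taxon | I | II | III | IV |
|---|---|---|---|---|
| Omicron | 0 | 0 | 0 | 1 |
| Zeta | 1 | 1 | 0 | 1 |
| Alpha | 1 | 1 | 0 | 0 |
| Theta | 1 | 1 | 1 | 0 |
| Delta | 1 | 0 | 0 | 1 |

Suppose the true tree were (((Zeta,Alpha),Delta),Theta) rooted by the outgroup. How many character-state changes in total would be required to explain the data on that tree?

6

Map each character onto (((Zeta,Alpha),Delta),Theta) (rooted by Omicron) and count the minimum state changes it requires (Fitch parsimony):
I: 1; II: 2; III: 1; IV: 2.
Total tree length = 6.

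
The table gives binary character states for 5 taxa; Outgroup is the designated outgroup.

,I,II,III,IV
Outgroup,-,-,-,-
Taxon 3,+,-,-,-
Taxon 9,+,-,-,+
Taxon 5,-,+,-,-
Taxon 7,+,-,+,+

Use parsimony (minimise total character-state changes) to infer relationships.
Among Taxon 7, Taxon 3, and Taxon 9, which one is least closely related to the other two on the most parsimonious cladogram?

Taxon 3

The outgroup has state '-' for every character, so '+' is the derived state throughout.
I: derived state '+' in Taxon 3, Taxon 7, and Taxon 9 only — synapomorphy for {Taxon 3, Taxon 7, Taxon 9}.
II (derived state '+') is unique to Taxon 5 (autapomorphy; uninformative for grouping).
III (derived state '+') is unique to Taxon 7 (autapomorphy; uninformative for grouping).
IV: derived state '+' in Taxon 7 and Taxon 9 only — synapomorphy for {Taxon 7, Taxon 9}.
Most parsimonious ingroup topology: ((Taxon 3,(Taxon 9,Taxon 7)),Taxon 5).
Taxon 9 and Taxon 7 share a more recent common ancestor with each other than either does with Taxon 3, so Taxon 3 is the least closely related of the three.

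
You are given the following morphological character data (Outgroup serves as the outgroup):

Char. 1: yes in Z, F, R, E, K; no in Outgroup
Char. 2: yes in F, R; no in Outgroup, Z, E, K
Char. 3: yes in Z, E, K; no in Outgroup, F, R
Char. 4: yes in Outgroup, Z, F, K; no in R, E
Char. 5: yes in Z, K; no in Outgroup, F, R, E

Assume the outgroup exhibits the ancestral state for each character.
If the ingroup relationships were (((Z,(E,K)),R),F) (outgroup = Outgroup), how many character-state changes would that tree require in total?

8

Map each character onto (((Z,(E,K)),R),F) (rooted by Outgroup) and count the minimum state changes it requires (Fitch parsimony):
Char. 1: 1; Char. 2: 2; Char. 3: 1; Char. 4: 2; Char. 5: 2.
Total tree length = 8.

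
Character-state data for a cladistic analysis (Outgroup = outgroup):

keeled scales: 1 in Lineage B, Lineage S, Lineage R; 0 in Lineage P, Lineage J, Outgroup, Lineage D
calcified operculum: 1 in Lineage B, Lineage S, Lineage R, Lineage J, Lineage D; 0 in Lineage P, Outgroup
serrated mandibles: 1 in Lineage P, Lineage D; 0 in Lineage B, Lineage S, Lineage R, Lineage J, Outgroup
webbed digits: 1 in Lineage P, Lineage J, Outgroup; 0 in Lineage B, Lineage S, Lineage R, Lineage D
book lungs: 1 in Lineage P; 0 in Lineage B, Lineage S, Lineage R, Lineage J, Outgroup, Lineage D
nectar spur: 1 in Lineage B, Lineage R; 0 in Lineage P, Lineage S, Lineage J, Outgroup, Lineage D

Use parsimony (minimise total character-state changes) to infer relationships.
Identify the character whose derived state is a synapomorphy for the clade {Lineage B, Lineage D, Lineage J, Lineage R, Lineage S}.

calcified operculum

Character polarity is set by the outgroup: the derived state is whichever differs from the outgroup's state, so for webbed digits the derived state is '0', and for the remaining characters it is '1'.
keeled scales: derived state '1' in Lineage B, Lineage R, and Lineage S only — synapomorphy for {Lineage B, Lineage R, Lineage S}.
calcified operculum (derived state '1') is shared by Lineage B, Lineage D, Lineage J, Lineage R, and Lineage S — a synapomorphy uniting that clade.
serrated mandibles groups Lineage D and Lineage P, which is incompatible with the clades supported by the remaining characters; treating it as convergent (homoplasy) costs fewer steps than any alternative tree.
webbed digits: derived state '0' in Lineage B, Lineage D, Lineage R, and Lineage S only — synapomorphy for {Lineage B, Lineage D, Lineage R, Lineage S}.
book lungs (derived state '1') is unique to Lineage P (autapomorphy; uninformative for grouping).
nectar spur: derived state '1' in Lineage B and Lineage R only — synapomorphy for {Lineage B, Lineage R}.
Most parsimonious ingroup topology: (((Lineage D,(Lineage S,(Lineage B,Lineage R))),Lineage J),Lineage P).
The clade {Lineage B, Lineage D, Lineage J, Lineage R, Lineage S} is supported by calcified operculum: its derived state '1' occurs in exactly those taxa and in no other taxon (including the outgroup).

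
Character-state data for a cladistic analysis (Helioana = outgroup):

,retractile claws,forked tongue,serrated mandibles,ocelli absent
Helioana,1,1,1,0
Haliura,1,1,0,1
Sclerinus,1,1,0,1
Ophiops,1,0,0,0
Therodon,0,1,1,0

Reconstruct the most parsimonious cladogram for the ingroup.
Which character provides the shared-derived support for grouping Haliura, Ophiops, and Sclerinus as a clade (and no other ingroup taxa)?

serrated mandibles

Character polarity is set by the outgroup: the derived state is whichever differs from the outgroup's state, so for retractile claws, forked tongue, serrated mandibles the derived state is '0', and for the remaining characters it is '1'.
retractile claws (derived state '0') is unique to Therodon (autapomorphy; uninformative for grouping).
forked tongue: derived state '0' in Ophiops only — an autapomorphy, so it tells us nothing about relationships among taxa.
serrated mandibles (derived state '0') is shared by Haliura, Ophiops, and Sclerinus — a synapomorphy uniting that clade.
ocelli absent: derived state '1' in Haliura and Sclerinus only — synapomorphy for {Haliura, Sclerinus}.
Most parsimonious ingroup topology: (((Haliura,Sclerinus),Ophiops),Therodon).
The clade {Haliura, Ophiops, Sclerinus} is supported by serrated mandibles: its derived state '0' occurs in exactly those taxa and in no other taxon (including the outgroup).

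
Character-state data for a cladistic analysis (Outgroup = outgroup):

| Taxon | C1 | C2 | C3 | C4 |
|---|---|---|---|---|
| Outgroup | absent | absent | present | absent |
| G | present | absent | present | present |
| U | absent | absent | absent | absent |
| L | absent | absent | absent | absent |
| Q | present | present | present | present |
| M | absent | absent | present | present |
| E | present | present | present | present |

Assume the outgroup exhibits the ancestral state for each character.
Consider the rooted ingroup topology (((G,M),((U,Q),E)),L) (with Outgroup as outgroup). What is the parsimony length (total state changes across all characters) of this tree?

Map each character onto (((G,M),((U,Q),E)),L) (rooted by Outgroup) and count the minimum state changes it requires (Fitch parsimony):
C1: 3; C2: 2; C3: 2; C4: 2.
Total tree length = 9.

9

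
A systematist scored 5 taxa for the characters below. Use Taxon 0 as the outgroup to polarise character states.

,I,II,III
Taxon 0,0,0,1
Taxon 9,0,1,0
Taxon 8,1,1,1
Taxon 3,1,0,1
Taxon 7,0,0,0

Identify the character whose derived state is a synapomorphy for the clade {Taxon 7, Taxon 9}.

III

Character polarity is set by the outgroup: the derived state is whichever differs from the outgroup's state, so for III the derived state is '0', and for the remaining characters it is '1'.
I: derived state '1' in Taxon 3 and Taxon 8 only — synapomorphy for {Taxon 3, Taxon 8}.
II (state '1') occurs in Taxon 8 and Taxon 9 but conflicts with the nesting implied by the other characters — most parsimoniously interpreted as homoplasy.
III: derived state '0' in Taxon 7 and Taxon 9 only — synapomorphy for {Taxon 7, Taxon 9}.
Most parsimonious ingroup topology: ((Taxon 9,Taxon 7),(Taxon 8,Taxon 3)).
The clade {Taxon 7, Taxon 9} is supported by III: its derived state '0' occurs in exactly those taxa and in no other taxon (including the outgroup).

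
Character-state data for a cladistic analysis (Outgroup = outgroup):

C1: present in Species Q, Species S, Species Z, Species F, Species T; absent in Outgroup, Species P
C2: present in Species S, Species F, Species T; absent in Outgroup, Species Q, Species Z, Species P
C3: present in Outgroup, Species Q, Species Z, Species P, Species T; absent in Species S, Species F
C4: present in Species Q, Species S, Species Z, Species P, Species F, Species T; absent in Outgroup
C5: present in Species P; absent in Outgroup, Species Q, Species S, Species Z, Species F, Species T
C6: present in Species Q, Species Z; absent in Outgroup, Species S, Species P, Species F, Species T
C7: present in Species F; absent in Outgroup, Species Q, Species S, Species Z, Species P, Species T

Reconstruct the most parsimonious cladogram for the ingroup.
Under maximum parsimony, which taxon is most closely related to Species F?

Character polarity is set by the outgroup: the derived state is whichever differs from the outgroup's state, so for C3 the derived state is 'absent', and for the remaining characters it is 'present'.
C1 (derived state 'present') is shared by Species F, Species Q, Species S, Species T, and Species Z — a synapomorphy uniting that clade.
C2: derived state 'present' in Species F, Species S, and Species T only — synapomorphy for {Species F, Species S, Species T}.
C3: derived state 'absent' in Species F and Species S only — synapomorphy for {Species F, Species S}.
C4 (derived state 'present') is shared by all ingroup taxa — unites the whole ingroup.
C5: derived state 'present' in Species P only — an autapomorphy, so it tells us nothing about relationships among taxa.
C6 (derived state 'present') is shared by Species Q and Species Z — a synapomorphy uniting that clade.
C7: derived state 'present' in Species F only — an autapomorphy, so it tells us nothing about relationships among taxa.
Most parsimonious ingroup topology: (((Species Q,Species Z),((Species S,Species F),Species T)),Species P).
Species F and Species S form a cherry on this tree, so they are sister taxa.

Species S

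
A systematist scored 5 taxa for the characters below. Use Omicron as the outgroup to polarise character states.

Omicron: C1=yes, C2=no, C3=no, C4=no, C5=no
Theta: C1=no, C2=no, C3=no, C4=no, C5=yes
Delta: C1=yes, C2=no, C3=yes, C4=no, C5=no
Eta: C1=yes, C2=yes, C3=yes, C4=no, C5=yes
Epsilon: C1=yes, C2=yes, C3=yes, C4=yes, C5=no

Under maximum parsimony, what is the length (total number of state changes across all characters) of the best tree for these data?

Character polarity is set by the outgroup: the derived state is whichever differs from the outgroup's state, so for C1 the derived state is 'no', and for the remaining characters it is 'yes'.
C1: derived state 'no' in Theta only — an autapomorphy, so it tells us nothing about relationships among taxa.
Only Epsilon and Eta show the derived state 'yes' for C2, supporting them as a clade.
C3: derived state 'yes' in Delta, Epsilon, and Eta only — synapomorphy for {Delta, Epsilon, Eta}.
C4 (derived state 'yes') is unique to Epsilon (autapomorphy; uninformative for grouping).
C5 groups Eta and Theta, which is incompatible with the clades supported by the remaining characters; treating it as convergent (homoplasy) costs fewer steps than any alternative tree.
Most parsimonious ingroup topology: (Theta,(Delta,(Eta,Epsilon))).
Changes per character on this tree: C1: 1; C2: 1; C3: 1; C4: 1; C5: 2.
Total = 6.

6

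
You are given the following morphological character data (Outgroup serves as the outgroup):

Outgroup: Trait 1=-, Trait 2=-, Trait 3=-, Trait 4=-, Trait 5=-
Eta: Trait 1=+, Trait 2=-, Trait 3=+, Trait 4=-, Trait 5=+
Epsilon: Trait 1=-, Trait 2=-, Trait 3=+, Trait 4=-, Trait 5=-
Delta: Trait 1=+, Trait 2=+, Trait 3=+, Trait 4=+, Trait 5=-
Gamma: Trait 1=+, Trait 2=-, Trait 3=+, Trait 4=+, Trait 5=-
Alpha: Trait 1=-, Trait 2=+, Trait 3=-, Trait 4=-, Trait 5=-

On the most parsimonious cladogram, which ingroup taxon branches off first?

Alpha

The outgroup has state '-' for every character, so '+' is the derived state throughout.
Trait 1 (derived state '+') is shared by Delta, Eta, and Gamma — a synapomorphy uniting that clade.
Trait 2 groups Alpha and Delta, which is incompatible with the clades supported by the remaining characters; treating it as convergent (homoplasy) costs fewer steps than any alternative tree.
Only Delta, Epsilon, Eta, and Gamma show the derived state '+' for Trait 3, supporting them as a clade.
Trait 4: derived state '+' in Delta and Gamma only — synapomorphy for {Delta, Gamma}.
Trait 5 (derived state '+') is unique to Eta (autapomorphy; uninformative for grouping).
Most parsimonious ingroup topology: (((Eta,(Delta,Gamma)),Epsilon),Alpha).
Alpha is sister to the clade containing all other ingroup taxa, so it is the earliest-diverging (most basal) ingroup lineage.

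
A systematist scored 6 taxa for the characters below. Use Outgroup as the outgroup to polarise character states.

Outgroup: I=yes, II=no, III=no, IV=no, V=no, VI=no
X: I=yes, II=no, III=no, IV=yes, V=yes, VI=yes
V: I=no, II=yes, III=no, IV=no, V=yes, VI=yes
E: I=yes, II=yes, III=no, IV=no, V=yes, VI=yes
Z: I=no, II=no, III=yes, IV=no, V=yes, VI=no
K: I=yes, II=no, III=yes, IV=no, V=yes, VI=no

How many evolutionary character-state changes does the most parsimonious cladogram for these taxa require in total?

Character polarity is set by the outgroup: the derived state is whichever differs from the outgroup's state, so for I the derived state is 'no', and for the remaining characters it is 'yes'.
I (state 'no') occurs in V and Z but conflicts with the nesting implied by the other characters — most parsimoniously interpreted as homoplasy.
II (derived state 'yes') is shared by E and V — a synapomorphy uniting that clade.
III (derived state 'yes') is shared by K and Z — a synapomorphy uniting that clade.
IV: derived state 'yes' in X only — an autapomorphy, so it tells us nothing about relationships among taxa.
All ingroup taxa share the derived state 'yes' for V; it defines the ingroup but does not resolve relationships within it.
Only E, V, and X show the derived state 'yes' for VI, supporting them as a clade.
Most parsimonious ingroup topology: ((X,(V,E)),(Z,K)).
Changes per character on this tree: I: 2; II: 1; III: 1; IV: 1; V: 1; VI: 1.
Total = 7.

7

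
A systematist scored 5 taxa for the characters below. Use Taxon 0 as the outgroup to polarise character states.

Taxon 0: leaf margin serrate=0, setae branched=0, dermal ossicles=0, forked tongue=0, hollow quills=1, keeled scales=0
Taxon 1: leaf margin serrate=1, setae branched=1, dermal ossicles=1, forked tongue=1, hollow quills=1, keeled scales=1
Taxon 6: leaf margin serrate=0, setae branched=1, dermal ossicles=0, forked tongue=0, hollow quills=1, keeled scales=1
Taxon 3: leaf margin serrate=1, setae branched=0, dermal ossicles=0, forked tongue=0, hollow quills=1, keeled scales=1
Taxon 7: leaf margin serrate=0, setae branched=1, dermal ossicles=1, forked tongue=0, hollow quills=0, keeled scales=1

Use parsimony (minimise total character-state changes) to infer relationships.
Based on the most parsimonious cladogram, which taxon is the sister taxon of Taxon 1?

Taxon 7

Character polarity is set by the outgroup: the derived state is whichever differs from the outgroup's state, so for hollow quills the derived state is '0', and for the remaining characters it is '1'.
leaf margin serrate (state '1') occurs in Taxon 1 and Taxon 3 but conflicts with the nesting implied by the other characters — most parsimoniously interpreted as homoplasy.
setae branched: derived state '1' in Taxon 1, Taxon 6, and Taxon 7 only — synapomorphy for {Taxon 1, Taxon 6, Taxon 7}.
Only Taxon 1 and Taxon 7 show the derived state '1' for dermal ossicles, supporting them as a clade.
forked tongue: derived state '1' in Taxon 1 only — an autapomorphy, so it tells us nothing about relationships among taxa.
hollow quills: derived state '0' in Taxon 7 only — an autapomorphy, so it tells us nothing about relationships among taxa.
keeled scales (derived state '1') is shared by all ingroup taxa — unites the whole ingroup.
Most parsimonious ingroup topology: (((Taxon 1,Taxon 7),Taxon 6),Taxon 3).
Taxon 1 and Taxon 7 form a cherry on this tree, so they are sister taxa.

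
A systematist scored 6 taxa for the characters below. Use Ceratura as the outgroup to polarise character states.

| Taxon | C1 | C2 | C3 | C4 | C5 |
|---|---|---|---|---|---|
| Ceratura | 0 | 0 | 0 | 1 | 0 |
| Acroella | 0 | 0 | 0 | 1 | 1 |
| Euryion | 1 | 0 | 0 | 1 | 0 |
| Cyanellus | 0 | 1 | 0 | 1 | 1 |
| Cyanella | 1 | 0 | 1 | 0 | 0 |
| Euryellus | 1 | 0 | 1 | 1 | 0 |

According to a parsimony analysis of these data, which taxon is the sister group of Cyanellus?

Acroella

Character polarity is set by the outgroup: the derived state is whichever differs from the outgroup's state, so for C4 the derived state is '0', and for the remaining characters it is '1'.
C1 (derived state '1') is shared by Cyanella, Euryellus, and Euryion — a synapomorphy uniting that clade.
C2: derived state '1' in Cyanellus only — an autapomorphy, so it tells us nothing about relationships among taxa.
C3: derived state '1' in Cyanella and Euryellus only — synapomorphy for {Cyanella, Euryellus}.
C4 (derived state '0') is unique to Cyanella (autapomorphy; uninformative for grouping).
C5: derived state '1' in Acroella and Cyanellus only — synapomorphy for {Acroella, Cyanellus}.
Most parsimonious ingroup topology: ((Acroella,Cyanellus),(Euryion,(Cyanella,Euryellus))).
Cyanellus and Acroella form a cherry on this tree, so they are sister taxa.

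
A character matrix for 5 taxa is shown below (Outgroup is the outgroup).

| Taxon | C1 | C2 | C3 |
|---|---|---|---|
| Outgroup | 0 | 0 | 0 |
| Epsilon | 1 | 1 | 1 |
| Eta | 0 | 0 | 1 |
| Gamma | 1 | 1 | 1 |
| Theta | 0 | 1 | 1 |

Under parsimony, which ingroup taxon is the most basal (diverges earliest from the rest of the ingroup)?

The outgroup has state '0' for every character, so '1' is the derived state throughout.
C1: derived state '1' in Epsilon and Gamma only — synapomorphy for {Epsilon, Gamma}.
C2: derived state '1' in Epsilon, Gamma, and Theta only — synapomorphy for {Epsilon, Gamma, Theta}.
C3 (derived state '1') is shared by all ingroup taxa — unites the whole ingroup.
Most parsimonious ingroup topology: (((Epsilon,Gamma),Theta),Eta).
Eta is sister to the clade containing all other ingroup taxa, so it is the earliest-diverging (most basal) ingroup lineage.

Eta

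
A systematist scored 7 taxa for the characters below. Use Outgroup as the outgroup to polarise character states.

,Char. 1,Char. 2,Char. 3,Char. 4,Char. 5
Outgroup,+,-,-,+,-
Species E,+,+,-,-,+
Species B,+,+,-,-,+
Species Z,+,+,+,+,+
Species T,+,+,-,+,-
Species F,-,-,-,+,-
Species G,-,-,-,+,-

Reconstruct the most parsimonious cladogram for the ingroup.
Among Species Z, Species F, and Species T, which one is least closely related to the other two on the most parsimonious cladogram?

Character polarity is set by the outgroup: the derived state is whichever differs from the outgroup's state, so for Char. 1, Char. 4 the derived state is '-', and for the remaining characters it is '+'.
Char. 1 (derived state '-') is shared by Species F and Species G — a synapomorphy uniting that clade.
Char. 2: derived state '+' in Species B, Species E, Species T, and Species Z only — synapomorphy for {Species B, Species E, Species T, Species Z}.
Char. 3 (derived state '+') is unique to Species Z (autapomorphy; uninformative for grouping).
Char. 4: derived state '-' in Species B and Species E only — synapomorphy for {Species B, Species E}.
Only Species B, Species E, and Species Z show the derived state '+' for Char. 5, supporting them as a clade.
Most parsimonious ingroup topology: ((((Species E,Species B),Species Z),Species T),(Species F,Species G)).
Species Z and Species T share a more recent common ancestor with each other than either does with Species F, so Species F is the least closely related of the three.

Species F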